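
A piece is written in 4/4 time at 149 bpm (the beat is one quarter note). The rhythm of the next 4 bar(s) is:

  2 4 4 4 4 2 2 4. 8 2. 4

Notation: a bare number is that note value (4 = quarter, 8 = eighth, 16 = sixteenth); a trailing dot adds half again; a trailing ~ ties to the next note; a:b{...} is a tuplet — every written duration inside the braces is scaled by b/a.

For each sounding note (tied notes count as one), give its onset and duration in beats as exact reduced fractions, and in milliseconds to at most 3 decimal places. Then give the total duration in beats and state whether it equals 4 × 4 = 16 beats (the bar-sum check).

1) 0.0ms=0b +805.369ms=2b
2) 805.369ms=2b +402.685ms=1b
3) 1208.054ms=3b +402.685ms=1b
4) 1610.738ms=4b +402.685ms=1b
5) 2013.423ms=5b +402.685ms=1b
6) 2416.107ms=6b +805.369ms=2b
7) 3221.477ms=8b +805.369ms=2b
8) 4026.846ms=10b +604.027ms=3/2b
9) 4630.872ms=23/2b +201.342ms=1/2b
10) 4832.215ms=12b +1208.054ms=3b
11) 6040.268ms=15b +402.685ms=1b
Σ=16b of 16 (149bpm 4/4) — PASS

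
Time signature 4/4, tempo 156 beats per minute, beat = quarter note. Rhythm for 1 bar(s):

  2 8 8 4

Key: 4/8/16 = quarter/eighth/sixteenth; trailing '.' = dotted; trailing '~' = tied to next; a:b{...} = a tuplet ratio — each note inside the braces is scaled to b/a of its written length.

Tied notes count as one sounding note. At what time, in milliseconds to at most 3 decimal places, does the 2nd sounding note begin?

note 2 onset = 2b = 769.231ms

1. 0.0ms @ 0 + 769.231ms (2)
2. 769.231ms @ 2 + 192.308ms (1/2)
3. 961.538ms @ 5/2 + 192.308ms (1/2)
4. 1153.846ms @ 3 + 384.615ms (1)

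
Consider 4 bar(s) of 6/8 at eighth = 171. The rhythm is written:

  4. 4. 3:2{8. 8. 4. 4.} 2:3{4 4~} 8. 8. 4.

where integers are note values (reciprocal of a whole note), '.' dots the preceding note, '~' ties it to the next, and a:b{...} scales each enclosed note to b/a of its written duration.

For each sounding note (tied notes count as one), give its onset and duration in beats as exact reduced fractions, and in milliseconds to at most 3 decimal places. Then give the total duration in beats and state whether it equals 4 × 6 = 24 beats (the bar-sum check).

1) 0.0ms=0b +1052.632ms=3b
2) 1052.632ms=3b +1052.632ms=3b
3) 2105.263ms=6b +350.877ms=1b
4) 2456.14ms=7b +350.877ms=1b
5) 2807.018ms=8b +701.754ms=2b
6) 3508.772ms=10b +701.754ms=2b
7) 4210.526ms=12b +1052.632ms=3b
8) 5263.158ms=15b +1578.947ms=9/2b
9) 6842.105ms=39/2b +526.316ms=3/2b
10) 7368.421ms=21b +1052.632ms=3b
Σ=24b of 24 (171bpm 6/8) — PASS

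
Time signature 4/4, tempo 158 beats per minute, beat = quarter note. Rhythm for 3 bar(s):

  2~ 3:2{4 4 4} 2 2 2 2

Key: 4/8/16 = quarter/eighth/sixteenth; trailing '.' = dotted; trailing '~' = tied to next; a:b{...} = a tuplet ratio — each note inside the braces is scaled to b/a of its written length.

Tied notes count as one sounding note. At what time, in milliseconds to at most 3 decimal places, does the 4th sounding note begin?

1. 0.0ms @ 0 + 1012.658ms (8/3)
2. 1012.658ms @ 8/3 + 253.165ms (2/3)
3. 1265.823ms @ 10/3 + 253.165ms (2/3)
4. 1518.987ms @ 4 + 759.494ms (2)
5. 2278.481ms @ 6 + 759.494ms (2)
6. 3037.975ms @ 8 + 759.494ms (2)
7. 3797.468ms @ 10 + 759.494ms (2)

note 4 onset = 4b = 1518.987ms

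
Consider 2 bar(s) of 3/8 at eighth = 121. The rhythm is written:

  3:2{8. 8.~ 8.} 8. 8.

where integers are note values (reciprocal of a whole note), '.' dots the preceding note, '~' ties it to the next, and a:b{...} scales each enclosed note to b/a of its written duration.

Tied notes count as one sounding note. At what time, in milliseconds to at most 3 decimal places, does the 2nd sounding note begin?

1. 0.0ms @ 0 + 495.868ms (1)
2. 495.868ms @ 1 + 991.736ms (2)
3. 1487.603ms @ 3 + 743.802ms (3/2)
4. 2231.405ms @ 9/2 + 743.802ms (3/2)

note 2 onset = 1b = 495.868ms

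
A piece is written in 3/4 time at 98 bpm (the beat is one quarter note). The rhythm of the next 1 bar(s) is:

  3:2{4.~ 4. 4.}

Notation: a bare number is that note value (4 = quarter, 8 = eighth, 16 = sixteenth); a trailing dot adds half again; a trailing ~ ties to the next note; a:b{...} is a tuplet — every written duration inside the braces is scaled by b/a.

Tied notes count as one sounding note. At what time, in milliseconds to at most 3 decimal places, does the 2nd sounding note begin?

note 2 onset = 2b = 1224.49ms

1. 0.0ms @ 0 + 1224.49ms (2)
2. 1224.49ms @ 2 + 612.245ms (1)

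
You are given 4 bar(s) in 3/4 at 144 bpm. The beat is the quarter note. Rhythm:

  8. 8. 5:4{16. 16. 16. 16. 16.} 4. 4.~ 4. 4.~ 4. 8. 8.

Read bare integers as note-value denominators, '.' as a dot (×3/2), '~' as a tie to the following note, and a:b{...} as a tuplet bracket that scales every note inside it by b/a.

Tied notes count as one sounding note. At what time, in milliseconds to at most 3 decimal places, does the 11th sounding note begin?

note 11 onset = 21/2b = 4375.0ms

1. 0.0ms @ 0 + 312.5ms (3/4)
2. 312.5ms @ 3/4 + 312.5ms (3/4)
3. 625.0ms @ 3/2 + 125.0ms (3/10)
4. 750.0ms @ 9/5 + 125.0ms (3/10)
5. 875.0ms @ 21/10 + 125.0ms (3/10)
6. 1000.0ms @ 12/5 + 125.0ms (3/10)
7. 1125.0ms @ 27/10 + 125.0ms (3/10)
8. 1250.0ms @ 3 + 625.0ms (3/2)
9. 1875.0ms @ 9/2 + 1250.0ms (3)
10. 3125.0ms @ 15/2 + 1250.0ms (3)
11. 4375.0ms @ 21/2 + 312.5ms (3/4)
12. 4687.5ms @ 45/4 + 312.5ms (3/4)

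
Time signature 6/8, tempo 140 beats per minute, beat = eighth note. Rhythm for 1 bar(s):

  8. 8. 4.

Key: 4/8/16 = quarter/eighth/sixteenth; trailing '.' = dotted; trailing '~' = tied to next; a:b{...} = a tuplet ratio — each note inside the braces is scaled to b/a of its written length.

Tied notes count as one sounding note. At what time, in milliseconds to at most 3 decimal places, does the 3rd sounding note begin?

note 3 onset = 3b = 1285.714ms

1. 0.0ms @ 0 + 642.857ms (3/2)
2. 642.857ms @ 3/2 + 642.857ms (3/2)
3. 1285.714ms @ 3 + 1285.714ms (3)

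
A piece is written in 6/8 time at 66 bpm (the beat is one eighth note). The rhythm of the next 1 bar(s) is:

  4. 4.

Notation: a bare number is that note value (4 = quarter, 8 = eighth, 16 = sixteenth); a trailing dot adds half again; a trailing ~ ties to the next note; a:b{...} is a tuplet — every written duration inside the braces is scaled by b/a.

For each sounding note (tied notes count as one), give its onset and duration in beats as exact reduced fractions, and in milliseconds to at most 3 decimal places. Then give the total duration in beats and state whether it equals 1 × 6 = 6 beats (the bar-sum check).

1) 0.0ms=0b +2727.273ms=3b
2) 2727.273ms=3b +2727.273ms=3b
Σ=6b of 6 (66bpm 6/8) — PASS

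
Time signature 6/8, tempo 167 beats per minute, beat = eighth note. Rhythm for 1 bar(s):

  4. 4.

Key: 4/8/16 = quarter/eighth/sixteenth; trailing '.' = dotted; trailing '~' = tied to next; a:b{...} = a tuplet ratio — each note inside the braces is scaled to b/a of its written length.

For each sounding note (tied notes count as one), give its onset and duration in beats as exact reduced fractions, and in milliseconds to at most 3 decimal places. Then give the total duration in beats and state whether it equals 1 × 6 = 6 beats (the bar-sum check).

1) 0.0ms=0b +1077.844ms=3b
2) 1077.844ms=3b +1077.844ms=3b
Σ=6b of 6 (167bpm 6/8) — PASS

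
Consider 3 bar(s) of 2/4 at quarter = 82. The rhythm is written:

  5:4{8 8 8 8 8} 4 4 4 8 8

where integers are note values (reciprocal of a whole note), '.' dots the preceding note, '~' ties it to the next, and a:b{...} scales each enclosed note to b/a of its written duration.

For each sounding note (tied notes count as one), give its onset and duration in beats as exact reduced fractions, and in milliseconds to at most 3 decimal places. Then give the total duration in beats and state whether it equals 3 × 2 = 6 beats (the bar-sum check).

1) 0.0ms=0b +292.683ms=2/5b
2) 292.683ms=2/5b +292.683ms=2/5b
3) 585.366ms=4/5b +292.683ms=2/5b
4) 878.049ms=6/5b +292.683ms=2/5b
5) 1170.732ms=8/5b +292.683ms=2/5b
6) 1463.415ms=2b +731.707ms=1b
7) 2195.122ms=3b +731.707ms=1b
8) 2926.829ms=4b +731.707ms=1b
9) 3658.537ms=5b +365.854ms=1/2b
10) 4024.39ms=11/2b +365.854ms=1/2b
Σ=6b of 6 (82bpm 2/4) — PASS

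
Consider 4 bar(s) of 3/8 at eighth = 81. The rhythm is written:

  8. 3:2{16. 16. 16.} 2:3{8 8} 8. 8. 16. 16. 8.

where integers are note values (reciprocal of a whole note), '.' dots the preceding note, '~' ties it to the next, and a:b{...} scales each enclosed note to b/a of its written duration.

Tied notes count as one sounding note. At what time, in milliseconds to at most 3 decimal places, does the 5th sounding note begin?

note 5 onset = 3b = 2222.222ms

1. 0.0ms @ 0 + 1111.111ms (3/2)
2. 1111.111ms @ 3/2 + 370.37ms (1/2)
3. 1481.481ms @ 2 + 370.37ms (1/2)
4. 1851.852ms @ 5/2 + 370.37ms (1/2)
5. 2222.222ms @ 3 + 1111.111ms (3/2)
6. 3333.333ms @ 9/2 + 1111.111ms (3/2)
7. 4444.444ms @ 6 + 1111.111ms (3/2)
8. 5555.556ms @ 15/2 + 1111.111ms (3/2)
9. 6666.667ms @ 9 + 555.556ms (3/4)
10. 7222.222ms @ 39/4 + 555.556ms (3/4)
11. 7777.778ms @ 21/2 + 1111.111ms (3/2)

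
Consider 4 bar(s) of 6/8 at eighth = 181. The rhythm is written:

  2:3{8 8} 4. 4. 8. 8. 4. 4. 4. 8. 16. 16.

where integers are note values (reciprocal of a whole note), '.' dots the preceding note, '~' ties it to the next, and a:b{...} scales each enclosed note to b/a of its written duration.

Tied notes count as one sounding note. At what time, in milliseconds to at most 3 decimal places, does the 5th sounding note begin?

note 5 onset = 9b = 2983.425ms

1. 0.0ms @ 0 + 497.238ms (3/2)
2. 497.238ms @ 3/2 + 497.238ms (3/2)
3. 994.475ms @ 3 + 994.475ms (3)
4. 1988.95ms @ 6 + 994.475ms (3)
5. 2983.425ms @ 9 + 497.238ms (3/2)
6. 3480.663ms @ 21/2 + 497.238ms (3/2)
7. 3977.901ms @ 12 + 994.475ms (3)
8. 4972.376ms @ 15 + 994.475ms (3)
9. 5966.851ms @ 18 + 994.475ms (3)
10. 6961.326ms @ 21 + 497.238ms (3/2)
11. 7458.564ms @ 45/2 + 248.619ms (3/4)
12. 7707.182ms @ 93/4 + 248.619ms (3/4)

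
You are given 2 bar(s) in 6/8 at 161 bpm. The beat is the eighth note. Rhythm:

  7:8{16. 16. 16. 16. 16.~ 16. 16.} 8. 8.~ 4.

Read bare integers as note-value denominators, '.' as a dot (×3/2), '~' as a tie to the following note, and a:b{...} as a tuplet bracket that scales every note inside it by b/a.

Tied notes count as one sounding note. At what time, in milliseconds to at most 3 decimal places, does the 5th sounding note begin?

1. 0.0ms @ 0 + 319.432ms (6/7)
2. 319.432ms @ 6/7 + 319.432ms (6/7)
3. 638.864ms @ 12/7 + 319.432ms (6/7)
4. 958.296ms @ 18/7 + 319.432ms (6/7)
5. 1277.728ms @ 24/7 + 638.864ms (12/7)
6. 1916.593ms @ 36/7 + 319.432ms (6/7)
7. 2236.025ms @ 6 + 559.006ms (3/2)
8. 2795.031ms @ 15/2 + 1677.019ms (9/2)

note 5 onset = 24/7b = 1277.728ms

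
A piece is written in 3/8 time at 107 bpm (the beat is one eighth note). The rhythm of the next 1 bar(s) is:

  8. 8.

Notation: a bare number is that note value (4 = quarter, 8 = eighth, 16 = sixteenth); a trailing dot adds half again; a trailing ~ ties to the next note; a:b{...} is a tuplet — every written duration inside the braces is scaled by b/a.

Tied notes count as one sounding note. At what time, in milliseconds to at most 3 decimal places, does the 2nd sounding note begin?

note 2 onset = 3/2b = 841.121ms

1. 0.0ms @ 0 + 841.121ms (3/2)
2. 841.121ms @ 3/2 + 841.121ms (3/2)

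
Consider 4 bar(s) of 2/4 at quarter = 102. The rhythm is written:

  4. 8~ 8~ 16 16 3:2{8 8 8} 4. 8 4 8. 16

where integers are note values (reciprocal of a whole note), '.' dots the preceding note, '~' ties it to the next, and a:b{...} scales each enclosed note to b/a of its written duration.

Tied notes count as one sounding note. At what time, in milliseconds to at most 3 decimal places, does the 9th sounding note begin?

note 9 onset = 6b = 3529.412ms

1. 0.0ms @ 0 + 882.353ms (3/2)
2. 882.353ms @ 3/2 + 735.294ms (5/4)
3. 1617.647ms @ 11/4 + 147.059ms (1/4)
4. 1764.706ms @ 3 + 196.078ms (1/3)
5. 1960.784ms @ 10/3 + 196.078ms (1/3)
6. 2156.863ms @ 11/3 + 196.078ms (1/3)
7. 2352.941ms @ 4 + 882.353ms (3/2)
8. 3235.294ms @ 11/2 + 294.118ms (1/2)
9. 3529.412ms @ 6 + 588.235ms (1)
10. 4117.647ms @ 7 + 441.176ms (3/4)
11. 4558.824ms @ 31/4 + 147.059ms (1/4)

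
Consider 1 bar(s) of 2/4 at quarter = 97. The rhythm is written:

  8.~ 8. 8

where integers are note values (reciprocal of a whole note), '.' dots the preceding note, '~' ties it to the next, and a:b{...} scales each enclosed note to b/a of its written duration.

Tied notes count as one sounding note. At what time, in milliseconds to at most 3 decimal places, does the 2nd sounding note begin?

1. 0.0ms @ 0 + 927.835ms (3/2)
2. 927.835ms @ 3/2 + 309.278ms (1/2)

note 2 onset = 3/2b = 927.835ms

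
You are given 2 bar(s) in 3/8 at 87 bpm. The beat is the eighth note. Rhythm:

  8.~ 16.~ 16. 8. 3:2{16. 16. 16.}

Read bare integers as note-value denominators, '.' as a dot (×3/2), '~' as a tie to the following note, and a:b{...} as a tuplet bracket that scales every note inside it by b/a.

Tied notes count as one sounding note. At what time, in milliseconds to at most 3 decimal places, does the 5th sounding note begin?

note 5 onset = 11/2b = 3793.103ms

1. 0.0ms @ 0 + 2068.966ms (3)
2. 2068.966ms @ 3 + 1034.483ms (3/2)
3. 3103.448ms @ 9/2 + 344.828ms (1/2)
4. 3448.276ms @ 5 + 344.828ms (1/2)
5. 3793.103ms @ 11/2 + 344.828ms (1/2)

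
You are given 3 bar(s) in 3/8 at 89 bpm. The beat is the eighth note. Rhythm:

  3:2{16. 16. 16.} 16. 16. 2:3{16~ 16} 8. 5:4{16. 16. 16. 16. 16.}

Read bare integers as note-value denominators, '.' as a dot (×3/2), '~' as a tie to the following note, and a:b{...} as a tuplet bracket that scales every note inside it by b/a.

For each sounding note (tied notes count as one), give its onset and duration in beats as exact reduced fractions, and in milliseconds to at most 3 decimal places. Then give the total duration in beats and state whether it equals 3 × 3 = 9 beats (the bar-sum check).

1) 0.0ms=0b +337.079ms=1/2b
2) 337.079ms=1/2b +337.079ms=1/2b
3) 674.157ms=1b +337.079ms=1/2b
4) 1011.236ms=3/2b +505.618ms=3/4b
5) 1516.854ms=9/4b +505.618ms=3/4b
6) 2022.472ms=3b +1011.236ms=3/2b
7) 3033.708ms=9/2b +1011.236ms=3/2b
8) 4044.944ms=6b +404.494ms=3/5b
9) 4449.438ms=33/5b +404.494ms=3/5b
10) 4853.933ms=36/5b +404.494ms=3/5b
11) 5258.427ms=39/5b +404.494ms=3/5b
12) 5662.921ms=42/5b +404.494ms=3/5b
Σ=9b of 9 (89bpm 3/8) — PASS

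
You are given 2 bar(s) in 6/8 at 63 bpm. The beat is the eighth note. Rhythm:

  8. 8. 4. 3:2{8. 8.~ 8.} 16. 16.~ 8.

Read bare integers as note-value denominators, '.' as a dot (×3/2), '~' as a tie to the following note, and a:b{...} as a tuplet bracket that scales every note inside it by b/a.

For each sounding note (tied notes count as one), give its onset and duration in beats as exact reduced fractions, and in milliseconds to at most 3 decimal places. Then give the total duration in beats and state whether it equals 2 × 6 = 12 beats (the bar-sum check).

1) 0.0ms=0b +1428.571ms=3/2b
2) 1428.571ms=3/2b +1428.571ms=3/2b
3) 2857.143ms=3b +2857.143ms=3b
4) 5714.286ms=6b +952.381ms=1b
5) 6666.667ms=7b +1904.762ms=2b
6) 8571.429ms=9b +714.286ms=3/4b
7) 9285.714ms=39/4b +2142.857ms=9/4b
Σ=12b of 12 (63bpm 6/8) — PASS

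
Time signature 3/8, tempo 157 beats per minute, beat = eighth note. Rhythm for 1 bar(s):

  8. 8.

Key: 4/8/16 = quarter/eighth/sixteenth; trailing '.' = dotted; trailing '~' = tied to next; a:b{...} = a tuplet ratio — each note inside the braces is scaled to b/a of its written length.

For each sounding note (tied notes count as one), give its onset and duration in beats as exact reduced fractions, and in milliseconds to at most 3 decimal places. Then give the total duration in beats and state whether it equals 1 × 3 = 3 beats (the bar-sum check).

1) 0.0ms=0b +573.248ms=3/2b
2) 573.248ms=3/2b +573.248ms=3/2b
Σ=3b of 3 (157bpm 3/8) — PASS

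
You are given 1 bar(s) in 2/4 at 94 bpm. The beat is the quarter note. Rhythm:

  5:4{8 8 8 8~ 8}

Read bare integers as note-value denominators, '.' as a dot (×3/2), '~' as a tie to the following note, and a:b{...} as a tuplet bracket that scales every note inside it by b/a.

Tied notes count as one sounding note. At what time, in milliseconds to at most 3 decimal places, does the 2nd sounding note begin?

note 2 onset = 2/5b = 255.319ms

1. 0.0ms @ 0 + 255.319ms (2/5)
2. 255.319ms @ 2/5 + 255.319ms (2/5)
3. 510.638ms @ 4/5 + 255.319ms (2/5)
4. 765.957ms @ 6/5 + 510.638ms (4/5)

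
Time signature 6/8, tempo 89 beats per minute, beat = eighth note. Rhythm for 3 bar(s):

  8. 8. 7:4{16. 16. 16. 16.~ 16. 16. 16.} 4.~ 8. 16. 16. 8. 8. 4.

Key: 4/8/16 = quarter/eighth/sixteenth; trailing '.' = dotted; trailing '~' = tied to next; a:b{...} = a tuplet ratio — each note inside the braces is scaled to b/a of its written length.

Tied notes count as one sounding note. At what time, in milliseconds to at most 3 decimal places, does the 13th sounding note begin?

note 13 onset = 27/2b = 9101.124ms

1. 0.0ms @ 0 + 1011.236ms (3/2)
2. 1011.236ms @ 3/2 + 1011.236ms (3/2)
3. 2022.472ms @ 3 + 288.925ms (3/7)
4. 2311.396ms @ 24/7 + 288.925ms (3/7)
5. 2600.321ms @ 27/7 + 288.925ms (3/7)
6. 2889.246ms @ 30/7 + 577.849ms (6/7)
7. 3467.095ms @ 36/7 + 288.925ms (3/7)
8. 3756.019ms @ 39/7 + 288.925ms (3/7)
9. 4044.944ms @ 6 + 3033.708ms (9/2)
10. 7078.652ms @ 21/2 + 505.618ms (3/4)
11. 7584.27ms @ 45/4 + 505.618ms (3/4)
12. 8089.888ms @ 12 + 1011.236ms (3/2)
13. 9101.124ms @ 27/2 + 1011.236ms (3/2)
14. 10112.36ms @ 15 + 2022.472ms (3)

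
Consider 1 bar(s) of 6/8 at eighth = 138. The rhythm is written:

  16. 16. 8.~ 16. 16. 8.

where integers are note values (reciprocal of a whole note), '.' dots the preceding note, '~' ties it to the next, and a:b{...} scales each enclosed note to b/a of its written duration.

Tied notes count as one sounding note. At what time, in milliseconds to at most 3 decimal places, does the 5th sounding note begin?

1. 0.0ms @ 0 + 326.087ms (3/4)
2. 326.087ms @ 3/4 + 326.087ms (3/4)
3. 652.174ms @ 3/2 + 978.261ms (9/4)
4. 1630.435ms @ 15/4 + 326.087ms (3/4)
5. 1956.522ms @ 9/2 + 652.174ms (3/2)

note 5 onset = 9/2b = 1956.522ms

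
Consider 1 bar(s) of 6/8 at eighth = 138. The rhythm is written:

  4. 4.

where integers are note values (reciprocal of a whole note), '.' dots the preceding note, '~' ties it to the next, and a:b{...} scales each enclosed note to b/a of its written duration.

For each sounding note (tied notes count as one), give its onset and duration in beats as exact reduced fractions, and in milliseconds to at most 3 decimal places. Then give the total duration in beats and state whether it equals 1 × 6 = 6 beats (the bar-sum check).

1) 0.0ms=0b +1304.348ms=3b
2) 1304.348ms=3b +1304.348ms=3b
Σ=6b of 6 (138bpm 6/8) — PASS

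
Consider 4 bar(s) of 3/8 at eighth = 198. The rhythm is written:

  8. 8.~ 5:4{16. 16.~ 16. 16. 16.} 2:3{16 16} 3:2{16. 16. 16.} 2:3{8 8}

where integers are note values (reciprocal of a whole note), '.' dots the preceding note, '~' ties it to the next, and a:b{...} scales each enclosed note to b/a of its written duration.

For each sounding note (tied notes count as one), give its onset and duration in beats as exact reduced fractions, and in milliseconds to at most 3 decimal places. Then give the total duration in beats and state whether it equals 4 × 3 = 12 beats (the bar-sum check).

1) 0.0ms=0b +454.545ms=3/2b
2) 454.545ms=3/2b +636.364ms=21/10b
3) 1090.909ms=18/5b +363.636ms=6/5b
4) 1454.545ms=24/5b +181.818ms=3/5b
5) 1636.364ms=27/5b +181.818ms=3/5b
6) 1818.182ms=6b +227.273ms=3/4b
7) 2045.455ms=27/4b +227.273ms=3/4b
8) 2272.727ms=15/2b +151.515ms=1/2b
9) 2424.242ms=8b +151.515ms=1/2b
10) 2575.758ms=17/2b +151.515ms=1/2b
11) 2727.273ms=9b +454.545ms=3/2b
12) 3181.818ms=21/2b +454.545ms=3/2b
Σ=12b of 12 (198bpm 3/8) — PASS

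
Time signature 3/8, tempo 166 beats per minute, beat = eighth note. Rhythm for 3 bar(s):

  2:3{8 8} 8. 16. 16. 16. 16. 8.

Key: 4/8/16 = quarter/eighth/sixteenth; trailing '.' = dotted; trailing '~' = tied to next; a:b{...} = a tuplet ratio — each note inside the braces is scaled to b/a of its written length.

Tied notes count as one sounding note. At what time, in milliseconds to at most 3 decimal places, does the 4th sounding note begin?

note 4 onset = 9/2b = 1626.506ms

1. 0.0ms @ 0 + 542.169ms (3/2)
2. 542.169ms @ 3/2 + 542.169ms (3/2)
3. 1084.337ms @ 3 + 542.169ms (3/2)
4. 1626.506ms @ 9/2 + 271.084ms (3/4)
5. 1897.59ms @ 21/4 + 271.084ms (3/4)
6. 2168.675ms @ 6 + 271.084ms (3/4)
7. 2439.759ms @ 27/4 + 271.084ms (3/4)
8. 2710.843ms @ 15/2 + 542.169ms (3/2)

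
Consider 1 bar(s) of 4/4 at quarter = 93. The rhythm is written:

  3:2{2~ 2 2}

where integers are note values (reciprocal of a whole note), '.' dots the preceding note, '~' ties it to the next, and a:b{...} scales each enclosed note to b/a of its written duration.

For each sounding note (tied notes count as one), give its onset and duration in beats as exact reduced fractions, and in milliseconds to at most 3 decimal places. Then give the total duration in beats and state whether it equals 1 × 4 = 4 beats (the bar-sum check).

1) 0.0ms=0b +1720.43ms=8/3b
2) 1720.43ms=8/3b +860.215ms=4/3b
Σ=4b of 4 (93bpm 4/4) — PASS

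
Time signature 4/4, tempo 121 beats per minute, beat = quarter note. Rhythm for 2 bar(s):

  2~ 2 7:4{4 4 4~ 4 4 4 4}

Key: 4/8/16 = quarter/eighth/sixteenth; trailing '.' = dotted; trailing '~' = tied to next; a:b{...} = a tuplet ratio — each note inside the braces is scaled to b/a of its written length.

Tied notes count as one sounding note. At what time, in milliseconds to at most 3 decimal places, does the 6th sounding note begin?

1. 0.0ms @ 0 + 1983.471ms (4)
2. 1983.471ms @ 4 + 283.353ms (4/7)
3. 2266.824ms @ 32/7 + 283.353ms (4/7)
4. 2550.177ms @ 36/7 + 566.706ms (8/7)
5. 3116.883ms @ 44/7 + 283.353ms (4/7)
6. 3400.236ms @ 48/7 + 283.353ms (4/7)
7. 3683.589ms @ 52/7 + 283.353ms (4/7)

note 6 onset = 48/7b = 3400.236ms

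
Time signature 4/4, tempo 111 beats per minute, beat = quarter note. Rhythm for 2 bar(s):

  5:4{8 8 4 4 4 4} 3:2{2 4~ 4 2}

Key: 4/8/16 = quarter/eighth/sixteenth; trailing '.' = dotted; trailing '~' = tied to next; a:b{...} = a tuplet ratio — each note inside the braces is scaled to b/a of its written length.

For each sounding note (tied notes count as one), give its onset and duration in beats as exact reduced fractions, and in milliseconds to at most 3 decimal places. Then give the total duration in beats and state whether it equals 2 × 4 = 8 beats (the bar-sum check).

1) 0.0ms=0b +216.216ms=2/5b
2) 216.216ms=2/5b +216.216ms=2/5b
3) 432.432ms=4/5b +432.432ms=4/5b
4) 864.865ms=8/5b +432.432ms=4/5b
5) 1297.297ms=12/5b +432.432ms=4/5b
6) 1729.73ms=16/5b +432.432ms=4/5b
7) 2162.162ms=4b +720.721ms=4/3b
8) 2882.883ms=16/3b +720.721ms=4/3b
9) 3603.604ms=20/3b +720.721ms=4/3b
Σ=8b of 8 (111bpm 4/4) — PASS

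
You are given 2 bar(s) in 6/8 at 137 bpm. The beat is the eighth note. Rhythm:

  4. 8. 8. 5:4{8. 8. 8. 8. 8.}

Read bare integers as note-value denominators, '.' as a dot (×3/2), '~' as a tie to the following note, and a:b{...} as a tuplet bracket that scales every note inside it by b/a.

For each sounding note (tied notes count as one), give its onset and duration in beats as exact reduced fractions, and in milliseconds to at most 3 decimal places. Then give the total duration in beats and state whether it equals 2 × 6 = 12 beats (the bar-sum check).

1) 0.0ms=0b +1313.869ms=3b
2) 1313.869ms=3b +656.934ms=3/2b
3) 1970.803ms=9/2b +656.934ms=3/2b
4) 2627.737ms=6b +525.547ms=6/5b
5) 3153.285ms=36/5b +525.547ms=6/5b
6) 3678.832ms=42/5b +525.547ms=6/5b
7) 4204.38ms=48/5b +525.547ms=6/5b
8) 4729.927ms=54/5b +525.547ms=6/5b
Σ=12b of 12 (137bpm 6/8) — PASS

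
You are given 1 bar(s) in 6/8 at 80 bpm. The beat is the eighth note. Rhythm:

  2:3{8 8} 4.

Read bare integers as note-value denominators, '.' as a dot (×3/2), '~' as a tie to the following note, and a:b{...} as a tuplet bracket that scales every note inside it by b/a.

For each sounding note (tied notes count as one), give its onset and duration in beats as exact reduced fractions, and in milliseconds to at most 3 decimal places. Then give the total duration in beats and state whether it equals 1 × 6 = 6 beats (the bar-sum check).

1) 0.0ms=0b +1125.0ms=3/2b
2) 1125.0ms=3/2b +1125.0ms=3/2b
3) 2250.0ms=3b +2250.0ms=3b
Σ=6b of 6 (80bpm 6/8) — PASS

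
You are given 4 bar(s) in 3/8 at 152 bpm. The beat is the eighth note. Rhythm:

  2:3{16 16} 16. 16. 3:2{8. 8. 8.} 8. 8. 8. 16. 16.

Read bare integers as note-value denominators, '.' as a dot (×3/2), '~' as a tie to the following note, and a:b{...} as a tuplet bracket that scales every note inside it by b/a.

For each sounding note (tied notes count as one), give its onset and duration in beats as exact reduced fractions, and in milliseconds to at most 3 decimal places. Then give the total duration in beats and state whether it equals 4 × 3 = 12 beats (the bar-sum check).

1) 0.0ms=0b +296.053ms=3/4b
2) 296.053ms=3/4b +296.053ms=3/4b
3) 592.105ms=3/2b +296.053ms=3/4b
4) 888.158ms=9/4b +296.053ms=3/4b
5) 1184.211ms=3b +394.737ms=1b
6) 1578.947ms=4b +394.737ms=1b
7) 1973.684ms=5b +394.737ms=1b
8) 2368.421ms=6b +592.105ms=3/2b
9) 2960.526ms=15/2b +592.105ms=3/2b
10) 3552.632ms=9b +592.105ms=3/2b
11) 4144.737ms=21/2b +296.053ms=3/4b
12) 4440.789ms=45/4b +296.053ms=3/4b
Σ=12b of 12 (152bpm 3/8) — PASS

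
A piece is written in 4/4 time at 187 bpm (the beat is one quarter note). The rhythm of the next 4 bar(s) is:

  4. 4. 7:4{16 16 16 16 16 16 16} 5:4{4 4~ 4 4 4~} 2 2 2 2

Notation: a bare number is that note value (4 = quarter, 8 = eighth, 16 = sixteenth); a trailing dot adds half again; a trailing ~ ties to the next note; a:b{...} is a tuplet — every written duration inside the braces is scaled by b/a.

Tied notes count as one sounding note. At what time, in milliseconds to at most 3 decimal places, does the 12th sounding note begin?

1. 0.0ms @ 0 + 481.283ms (3/2)
2. 481.283ms @ 3/2 + 481.283ms (3/2)
3. 962.567ms @ 3 + 45.837ms (1/7)
4. 1008.403ms @ 22/7 + 45.837ms (1/7)
5. 1054.24ms @ 23/7 + 45.837ms (1/7)
6. 1100.076ms @ 24/7 + 45.837ms (1/7)
7. 1145.913ms @ 25/7 + 45.837ms (1/7)
8. 1191.749ms @ 26/7 + 45.837ms (1/7)
9. 1237.586ms @ 27/7 + 45.837ms (1/7)
10. 1283.422ms @ 4 + 256.684ms (4/5)
11. 1540.107ms @ 24/5 + 513.369ms (8/5)
12. 2053.476ms @ 32/5 + 256.684ms (4/5)
13. 2310.16ms @ 36/5 + 898.396ms (14/5)
14. 3208.556ms @ 10 + 641.711ms (2)
15. 3850.267ms @ 12 + 641.711ms (2)
16. 4491.979ms @ 14 + 641.711ms (2)

note 12 onset = 32/5b = 2053.476ms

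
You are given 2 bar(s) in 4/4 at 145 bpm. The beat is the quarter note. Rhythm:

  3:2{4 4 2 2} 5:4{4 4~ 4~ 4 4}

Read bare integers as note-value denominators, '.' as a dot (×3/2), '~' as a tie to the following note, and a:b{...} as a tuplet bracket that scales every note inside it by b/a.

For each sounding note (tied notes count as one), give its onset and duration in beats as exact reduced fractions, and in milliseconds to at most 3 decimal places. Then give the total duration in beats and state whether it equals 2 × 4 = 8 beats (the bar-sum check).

1) 0.0ms=0b +275.862ms=2/3b
2) 275.862ms=2/3b +275.862ms=2/3b
3) 551.724ms=4/3b +551.724ms=4/3b
4) 1103.448ms=8/3b +551.724ms=4/3b
5) 1655.172ms=4b +331.034ms=4/5b
6) 1986.207ms=24/5b +993.103ms=12/5b
7) 2979.31ms=36/5b +331.034ms=4/5b
Σ=8b of 8 (145bpm 4/4) — PASS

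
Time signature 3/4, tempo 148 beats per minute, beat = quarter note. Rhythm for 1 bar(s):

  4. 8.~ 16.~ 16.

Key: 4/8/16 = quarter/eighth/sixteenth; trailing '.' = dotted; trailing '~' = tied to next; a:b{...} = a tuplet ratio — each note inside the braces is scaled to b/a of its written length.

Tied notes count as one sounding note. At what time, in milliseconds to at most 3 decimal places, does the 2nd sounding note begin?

note 2 onset = 3/2b = 608.108ms

1. 0.0ms @ 0 + 608.108ms (3/2)
2. 608.108ms @ 3/2 + 608.108ms (3/2)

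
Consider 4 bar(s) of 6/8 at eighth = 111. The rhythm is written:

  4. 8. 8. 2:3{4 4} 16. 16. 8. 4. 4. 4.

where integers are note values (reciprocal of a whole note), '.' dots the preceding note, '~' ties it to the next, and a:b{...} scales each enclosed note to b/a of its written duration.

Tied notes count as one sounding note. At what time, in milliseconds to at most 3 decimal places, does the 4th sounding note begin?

1. 0.0ms @ 0 + 1621.622ms (3)
2. 1621.622ms @ 3 + 810.811ms (3/2)
3. 2432.432ms @ 9/2 + 810.811ms (3/2)
4. 3243.243ms @ 6 + 1621.622ms (3)
5. 4864.865ms @ 9 + 1621.622ms (3)
6. 6486.486ms @ 12 + 405.405ms (3/4)
7. 6891.892ms @ 51/4 + 405.405ms (3/4)
8. 7297.297ms @ 27/2 + 810.811ms (3/2)
9. 8108.108ms @ 15 + 1621.622ms (3)
10. 9729.73ms @ 18 + 1621.622ms (3)
11. 11351.351ms @ 21 + 1621.622ms (3)

note 4 onset = 6b = 3243.243ms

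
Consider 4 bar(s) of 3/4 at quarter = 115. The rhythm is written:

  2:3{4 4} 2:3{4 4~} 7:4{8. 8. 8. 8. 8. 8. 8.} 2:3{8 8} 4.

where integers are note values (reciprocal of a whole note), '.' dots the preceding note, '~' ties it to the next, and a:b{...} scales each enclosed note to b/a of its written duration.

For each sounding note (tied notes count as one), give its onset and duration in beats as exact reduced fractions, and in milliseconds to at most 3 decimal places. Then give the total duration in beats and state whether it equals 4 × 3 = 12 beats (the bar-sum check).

1) 0.0ms=0b +782.609ms=3/2b
2) 782.609ms=3/2b +782.609ms=3/2b
3) 1565.217ms=3b +782.609ms=3/2b
4) 2347.826ms=9/2b +1006.211ms=27/14b
5) 3354.037ms=45/7b +223.602ms=3/7b
6) 3577.64ms=48/7b +223.602ms=3/7b
7) 3801.242ms=51/7b +223.602ms=3/7b
8) 4024.845ms=54/7b +223.602ms=3/7b
9) 4248.447ms=57/7b +223.602ms=3/7b
10) 4472.05ms=60/7b +223.602ms=3/7b
11) 4695.652ms=9b +391.304ms=3/4b
12) 5086.957ms=39/4b +391.304ms=3/4b
13) 5478.261ms=21/2b +782.609ms=3/2b
Σ=12b of 12 (115bpm 3/4) — PASS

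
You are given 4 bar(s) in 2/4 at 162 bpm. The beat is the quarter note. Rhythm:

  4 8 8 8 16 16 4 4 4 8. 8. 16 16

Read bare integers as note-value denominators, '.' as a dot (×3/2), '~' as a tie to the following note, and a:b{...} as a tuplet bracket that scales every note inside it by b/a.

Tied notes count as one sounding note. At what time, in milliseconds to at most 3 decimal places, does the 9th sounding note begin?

note 9 onset = 5b = 1851.852ms

1. 0.0ms @ 0 + 370.37ms (1)
2. 370.37ms @ 1 + 185.185ms (1/2)
3. 555.556ms @ 3/2 + 185.185ms (1/2)
4. 740.741ms @ 2 + 185.185ms (1/2)
5. 925.926ms @ 5/2 + 92.593ms (1/4)
6. 1018.519ms @ 11/4 + 92.593ms (1/4)
7. 1111.111ms @ 3 + 370.37ms (1)
8. 1481.481ms @ 4 + 370.37ms (1)
9. 1851.852ms @ 5 + 370.37ms (1)
10. 2222.222ms @ 6 + 277.778ms (3/4)
11. 2500.0ms @ 27/4 + 277.778ms (3/4)
12. 2777.778ms @ 15/2 + 92.593ms (1/4)
13. 2870.37ms @ 31/4 + 92.593ms (1/4)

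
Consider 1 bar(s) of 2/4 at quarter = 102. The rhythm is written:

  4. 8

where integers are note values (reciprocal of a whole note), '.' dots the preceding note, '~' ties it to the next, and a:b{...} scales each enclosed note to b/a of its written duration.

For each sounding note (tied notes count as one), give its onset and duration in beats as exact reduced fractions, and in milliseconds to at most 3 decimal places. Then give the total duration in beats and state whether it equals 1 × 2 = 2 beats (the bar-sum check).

1) 0.0ms=0b +882.353ms=3/2b
2) 882.353ms=3/2b +294.118ms=1/2b
Σ=2b of 2 (102bpm 2/4) — PASS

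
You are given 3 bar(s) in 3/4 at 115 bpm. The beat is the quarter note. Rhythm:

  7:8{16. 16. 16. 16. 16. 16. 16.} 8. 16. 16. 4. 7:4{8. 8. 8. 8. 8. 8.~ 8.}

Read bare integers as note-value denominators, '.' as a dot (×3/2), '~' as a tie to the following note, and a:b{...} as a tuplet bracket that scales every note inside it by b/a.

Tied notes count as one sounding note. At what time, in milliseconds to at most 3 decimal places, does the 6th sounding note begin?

1. 0.0ms @ 0 + 223.602ms (3/7)
2. 223.602ms @ 3/7 + 223.602ms (3/7)
3. 447.205ms @ 6/7 + 223.602ms (3/7)
4. 670.807ms @ 9/7 + 223.602ms (3/7)
5. 894.41ms @ 12/7 + 223.602ms (3/7)
6. 1118.012ms @ 15/7 + 223.602ms (3/7)
7. 1341.615ms @ 18/7 + 223.602ms (3/7)
8. 1565.217ms @ 3 + 391.304ms (3/4)
9. 1956.522ms @ 15/4 + 195.652ms (3/8)
10. 2152.174ms @ 33/8 + 195.652ms (3/8)
11. 2347.826ms @ 9/2 + 782.609ms (3/2)
12. 3130.435ms @ 6 + 223.602ms (3/7)
13. 3354.037ms @ 45/7 + 223.602ms (3/7)
14. 3577.64ms @ 48/7 + 223.602ms (3/7)
15. 3801.242ms @ 51/7 + 223.602ms (3/7)
16. 4024.845ms @ 54/7 + 223.602ms (3/7)
17. 4248.447ms @ 57/7 + 447.205ms (6/7)

note 6 onset = 15/7b = 1118.012ms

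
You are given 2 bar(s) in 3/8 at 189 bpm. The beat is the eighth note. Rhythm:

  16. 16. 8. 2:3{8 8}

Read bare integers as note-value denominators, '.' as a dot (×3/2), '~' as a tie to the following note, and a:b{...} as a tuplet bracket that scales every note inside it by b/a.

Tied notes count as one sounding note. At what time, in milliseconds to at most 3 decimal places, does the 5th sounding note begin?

note 5 onset = 9/2b = 1428.571ms

1. 0.0ms @ 0 + 238.095ms (3/4)
2. 238.095ms @ 3/4 + 238.095ms (3/4)
3. 476.19ms @ 3/2 + 476.19ms (3/2)
4. 952.381ms @ 3 + 476.19ms (3/2)
5. 1428.571ms @ 9/2 + 476.19ms (3/2)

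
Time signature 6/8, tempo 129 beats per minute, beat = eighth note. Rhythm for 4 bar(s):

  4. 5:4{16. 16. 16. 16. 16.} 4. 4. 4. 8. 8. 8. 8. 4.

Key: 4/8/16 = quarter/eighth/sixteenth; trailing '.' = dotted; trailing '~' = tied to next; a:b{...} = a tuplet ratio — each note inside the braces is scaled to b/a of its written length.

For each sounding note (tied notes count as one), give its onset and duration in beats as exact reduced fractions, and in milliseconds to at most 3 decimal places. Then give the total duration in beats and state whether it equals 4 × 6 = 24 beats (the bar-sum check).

1) 0.0ms=0b +1395.349ms=3b
2) 1395.349ms=3b +279.07ms=3/5b
3) 1674.419ms=18/5b +279.07ms=3/5b
4) 1953.488ms=21/5b +279.07ms=3/5b
5) 2232.558ms=24/5b +279.07ms=3/5b
6) 2511.628ms=27/5b +279.07ms=3/5b
7) 2790.698ms=6b +1395.349ms=3b
8) 4186.047ms=9b +1395.349ms=3b
9) 5581.395ms=12b +1395.349ms=3b
10) 6976.744ms=15b +697.674ms=3/2b
11) 7674.419ms=33/2b +697.674ms=3/2b
12) 8372.093ms=18b +697.674ms=3/2b
13) 9069.767ms=39/2b +697.674ms=3/2b
14) 9767.442ms=21b +1395.349ms=3b
Σ=24b of 24 (129bpm 6/8) — PASS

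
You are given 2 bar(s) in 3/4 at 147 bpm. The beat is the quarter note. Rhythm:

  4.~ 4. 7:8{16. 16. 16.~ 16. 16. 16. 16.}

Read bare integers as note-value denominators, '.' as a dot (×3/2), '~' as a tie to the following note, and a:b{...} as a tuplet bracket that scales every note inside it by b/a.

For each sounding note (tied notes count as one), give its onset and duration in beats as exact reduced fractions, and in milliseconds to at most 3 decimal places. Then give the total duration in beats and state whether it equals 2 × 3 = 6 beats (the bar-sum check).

1) 0.0ms=0b +1224.49ms=3b
2) 1224.49ms=3b +174.927ms=3/7b
3) 1399.417ms=24/7b +174.927ms=3/7b
4) 1574.344ms=27/7b +349.854ms=6/7b
5) 1924.198ms=33/7b +174.927ms=3/7b
6) 2099.125ms=36/7b +174.927ms=3/7b
7) 2274.052ms=39/7b +174.927ms=3/7b
Σ=6b of 6 (147bpm 3/4) — PASS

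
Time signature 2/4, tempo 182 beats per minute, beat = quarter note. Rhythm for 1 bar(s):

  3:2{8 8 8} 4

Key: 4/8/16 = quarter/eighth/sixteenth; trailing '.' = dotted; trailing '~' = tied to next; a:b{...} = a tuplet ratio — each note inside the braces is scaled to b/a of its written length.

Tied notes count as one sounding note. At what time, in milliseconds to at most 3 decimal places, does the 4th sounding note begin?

note 4 onset = 1b = 329.67ms

1. 0.0ms @ 0 + 109.89ms (1/3)
2. 109.89ms @ 1/3 + 109.89ms (1/3)
3. 219.78ms @ 2/3 + 109.89ms (1/3)
4. 329.67ms @ 1 + 329.67ms (1)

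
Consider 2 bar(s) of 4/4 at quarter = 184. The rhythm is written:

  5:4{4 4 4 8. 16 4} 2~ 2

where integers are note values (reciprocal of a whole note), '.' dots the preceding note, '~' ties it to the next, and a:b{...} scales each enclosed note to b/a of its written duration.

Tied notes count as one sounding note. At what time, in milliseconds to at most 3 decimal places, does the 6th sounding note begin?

1. 0.0ms @ 0 + 260.87ms (4/5)
2. 260.87ms @ 4/5 + 260.87ms (4/5)
3. 521.739ms @ 8/5 + 260.87ms (4/5)
4. 782.609ms @ 12/5 + 195.652ms (3/5)
5. 978.261ms @ 3 + 65.217ms (1/5)
6. 1043.478ms @ 16/5 + 260.87ms (4/5)
7. 1304.348ms @ 4 + 1304.348ms (4)

note 6 onset = 16/5b = 1043.478ms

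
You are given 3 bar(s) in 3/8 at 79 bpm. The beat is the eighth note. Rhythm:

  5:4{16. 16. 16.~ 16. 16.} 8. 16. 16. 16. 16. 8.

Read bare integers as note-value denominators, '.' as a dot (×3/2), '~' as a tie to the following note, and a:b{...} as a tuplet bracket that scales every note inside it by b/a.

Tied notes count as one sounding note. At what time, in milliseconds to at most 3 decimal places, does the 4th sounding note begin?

note 4 onset = 12/5b = 1822.785ms

1. 0.0ms @ 0 + 455.696ms (3/5)
2. 455.696ms @ 3/5 + 455.696ms (3/5)
3. 911.392ms @ 6/5 + 911.392ms (6/5)
4. 1822.785ms @ 12/5 + 455.696ms (3/5)
5. 2278.481ms @ 3 + 1139.241ms (3/2)
6. 3417.722ms @ 9/2 + 569.62ms (3/4)
7. 3987.342ms @ 21/4 + 569.62ms (3/4)
8. 4556.962ms @ 6 + 569.62ms (3/4)
9. 5126.582ms @ 27/4 + 569.62ms (3/4)
10. 5696.203ms @ 15/2 + 1139.241ms (3/2)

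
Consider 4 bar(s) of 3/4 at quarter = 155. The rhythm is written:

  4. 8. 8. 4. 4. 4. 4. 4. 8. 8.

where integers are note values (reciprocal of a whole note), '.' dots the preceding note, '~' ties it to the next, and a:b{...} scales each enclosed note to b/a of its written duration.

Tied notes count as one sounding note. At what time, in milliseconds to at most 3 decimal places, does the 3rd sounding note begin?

note 3 onset = 9/4b = 870.968ms

1. 0.0ms @ 0 + 580.645ms (3/2)
2. 580.645ms @ 3/2 + 290.323ms (3/4)
3. 870.968ms @ 9/4 + 290.323ms (3/4)
4. 1161.29ms @ 3 + 580.645ms (3/2)
5. 1741.935ms @ 9/2 + 580.645ms (3/2)
6. 2322.581ms @ 6 + 580.645ms (3/2)
7. 2903.226ms @ 15/2 + 580.645ms (3/2)
8. 3483.871ms @ 9 + 580.645ms (3/2)
9. 4064.516ms @ 21/2 + 290.323ms (3/4)
10. 4354.839ms @ 45/4 + 290.323ms (3/4)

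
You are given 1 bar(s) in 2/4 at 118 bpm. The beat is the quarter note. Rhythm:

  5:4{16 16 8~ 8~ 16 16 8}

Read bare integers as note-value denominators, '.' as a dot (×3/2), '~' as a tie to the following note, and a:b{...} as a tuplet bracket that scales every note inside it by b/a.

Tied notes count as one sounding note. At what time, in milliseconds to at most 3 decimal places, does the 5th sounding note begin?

note 5 onset = 8/5b = 813.559ms

1. 0.0ms @ 0 + 101.695ms (1/5)
2. 101.695ms @ 1/5 + 101.695ms (1/5)
3. 203.39ms @ 2/5 + 508.475ms (1)
4. 711.864ms @ 7/5 + 101.695ms (1/5)
5. 813.559ms @ 8/5 + 203.39ms (2/5)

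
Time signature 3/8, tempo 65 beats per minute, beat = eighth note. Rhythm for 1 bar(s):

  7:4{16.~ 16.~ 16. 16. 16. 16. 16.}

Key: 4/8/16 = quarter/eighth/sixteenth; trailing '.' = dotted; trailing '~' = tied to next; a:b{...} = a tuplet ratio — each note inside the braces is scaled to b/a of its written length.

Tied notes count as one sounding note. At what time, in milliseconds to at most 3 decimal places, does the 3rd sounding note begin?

note 3 onset = 12/7b = 1582.418ms

1. 0.0ms @ 0 + 1186.813ms (9/7)
2. 1186.813ms @ 9/7 + 395.604ms (3/7)
3. 1582.418ms @ 12/7 + 395.604ms (3/7)
4. 1978.022ms @ 15/7 + 395.604ms (3/7)
5. 2373.626ms @ 18/7 + 395.604ms (3/7)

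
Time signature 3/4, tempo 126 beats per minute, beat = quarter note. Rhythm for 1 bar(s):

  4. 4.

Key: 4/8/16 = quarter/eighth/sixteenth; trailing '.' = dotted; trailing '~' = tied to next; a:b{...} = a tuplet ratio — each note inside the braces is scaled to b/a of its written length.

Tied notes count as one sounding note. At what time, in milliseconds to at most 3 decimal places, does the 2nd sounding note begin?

1. 0.0ms @ 0 + 714.286ms (3/2)
2. 714.286ms @ 3/2 + 714.286ms (3/2)

note 2 onset = 3/2b = 714.286ms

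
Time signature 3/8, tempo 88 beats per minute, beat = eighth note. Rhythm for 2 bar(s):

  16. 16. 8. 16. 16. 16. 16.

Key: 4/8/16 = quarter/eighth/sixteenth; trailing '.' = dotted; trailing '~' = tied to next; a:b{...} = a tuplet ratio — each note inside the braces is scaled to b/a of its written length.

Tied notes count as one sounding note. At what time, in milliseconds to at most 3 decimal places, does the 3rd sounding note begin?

1. 0.0ms @ 0 + 511.364ms (3/4)
2. 511.364ms @ 3/4 + 511.364ms (3/4)
3. 1022.727ms @ 3/2 + 1022.727ms (3/2)
4. 2045.455ms @ 3 + 511.364ms (3/4)
5. 2556.818ms @ 15/4 + 511.364ms (3/4)
6. 3068.182ms @ 9/2 + 511.364ms (3/4)
7. 3579.545ms @ 21/4 + 511.364ms (3/4)

note 3 onset = 3/2b = 1022.727ms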